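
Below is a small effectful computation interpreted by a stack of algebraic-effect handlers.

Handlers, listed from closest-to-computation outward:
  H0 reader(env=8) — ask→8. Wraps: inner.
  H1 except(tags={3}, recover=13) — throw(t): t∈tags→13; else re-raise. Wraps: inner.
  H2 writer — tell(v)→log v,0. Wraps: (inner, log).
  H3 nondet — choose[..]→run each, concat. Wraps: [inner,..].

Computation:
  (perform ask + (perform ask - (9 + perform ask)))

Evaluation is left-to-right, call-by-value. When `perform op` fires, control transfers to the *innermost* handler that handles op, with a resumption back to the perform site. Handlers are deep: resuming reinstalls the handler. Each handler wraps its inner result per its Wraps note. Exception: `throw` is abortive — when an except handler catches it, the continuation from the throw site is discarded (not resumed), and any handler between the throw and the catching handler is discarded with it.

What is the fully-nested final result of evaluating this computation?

Evaluation trace:
ask @ H0 ⇒ 8
ask @ H0 ⇒ 8
ask @ H0 ⇒ 8
H0 returns -1
H1 returns -1
H2 returns (-1, ())
H3 returns [(-1, ())]
= [(-1, ())]

Answer: [(-1, ())]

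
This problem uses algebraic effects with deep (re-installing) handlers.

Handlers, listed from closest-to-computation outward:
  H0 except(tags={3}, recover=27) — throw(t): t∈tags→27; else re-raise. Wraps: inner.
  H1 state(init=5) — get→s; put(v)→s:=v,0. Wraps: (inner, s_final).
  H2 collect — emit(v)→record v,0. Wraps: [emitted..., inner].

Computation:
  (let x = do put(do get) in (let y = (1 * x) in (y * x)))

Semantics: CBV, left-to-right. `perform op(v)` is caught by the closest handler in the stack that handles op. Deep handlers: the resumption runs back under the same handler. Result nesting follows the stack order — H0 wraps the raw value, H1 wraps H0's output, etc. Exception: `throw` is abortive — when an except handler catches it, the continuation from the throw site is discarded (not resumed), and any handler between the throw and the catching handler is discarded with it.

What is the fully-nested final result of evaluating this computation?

Step-by-step:
get @ H1 ⇒ 5
put(5) @ H1 ⇒ s:=5
H0 returns 0
H1 returns (0, 5)
H2 returns [(0, 5)]
= [(0, 5)]

Answer: [(0, 5)]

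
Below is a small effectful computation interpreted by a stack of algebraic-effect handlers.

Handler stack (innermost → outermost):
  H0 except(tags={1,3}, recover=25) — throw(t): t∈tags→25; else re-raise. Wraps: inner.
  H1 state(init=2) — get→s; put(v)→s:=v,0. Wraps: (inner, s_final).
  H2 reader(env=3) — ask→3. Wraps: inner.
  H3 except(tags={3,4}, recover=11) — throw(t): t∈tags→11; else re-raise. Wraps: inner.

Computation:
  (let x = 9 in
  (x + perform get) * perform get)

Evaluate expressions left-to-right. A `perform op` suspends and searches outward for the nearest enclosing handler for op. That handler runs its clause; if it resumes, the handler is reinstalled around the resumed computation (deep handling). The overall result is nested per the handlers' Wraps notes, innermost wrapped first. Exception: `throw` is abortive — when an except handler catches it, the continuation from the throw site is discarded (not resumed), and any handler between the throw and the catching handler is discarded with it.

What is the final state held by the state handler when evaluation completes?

Answer: 2

Step-by-step:
get @ H1 ⇒ 2
get @ H1 ⇒ 2
H0 returns 22
H1 returns (22, 2)
H2 returns (22, 2)
H3 returns (22, 2)
= (22, 2)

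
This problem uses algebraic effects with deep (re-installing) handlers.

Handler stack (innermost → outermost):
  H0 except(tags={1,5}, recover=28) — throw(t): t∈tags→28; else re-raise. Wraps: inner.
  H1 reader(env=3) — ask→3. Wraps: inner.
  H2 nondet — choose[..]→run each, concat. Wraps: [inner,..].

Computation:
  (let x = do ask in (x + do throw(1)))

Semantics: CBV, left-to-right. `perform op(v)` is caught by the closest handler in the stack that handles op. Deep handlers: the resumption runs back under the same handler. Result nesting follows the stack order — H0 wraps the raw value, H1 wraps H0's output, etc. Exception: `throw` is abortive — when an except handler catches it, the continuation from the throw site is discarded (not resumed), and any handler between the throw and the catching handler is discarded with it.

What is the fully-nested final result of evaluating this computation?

Evaluation trace:
ask @ H1 ⇒ 3
throw(1) @ H0 caught ⇒ 28
H1 returns 28
H2 returns [28]
= [28]

Answer: [28]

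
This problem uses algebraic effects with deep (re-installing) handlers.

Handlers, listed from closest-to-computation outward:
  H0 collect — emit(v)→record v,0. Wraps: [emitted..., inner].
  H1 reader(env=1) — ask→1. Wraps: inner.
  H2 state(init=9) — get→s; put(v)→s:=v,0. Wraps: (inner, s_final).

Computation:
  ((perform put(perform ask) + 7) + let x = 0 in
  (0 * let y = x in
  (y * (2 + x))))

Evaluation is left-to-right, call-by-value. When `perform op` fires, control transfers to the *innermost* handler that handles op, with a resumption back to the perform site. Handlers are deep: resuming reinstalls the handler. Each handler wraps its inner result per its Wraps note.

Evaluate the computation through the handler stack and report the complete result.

Answer: ([7], 1)

Step-by-step:
ask @ H1 ⇒ 1
put(1) @ H2 ⇒ s:=1
H0 returns [7]
H1 returns [7]
H2 returns ([7], 1)
= ([7], 1)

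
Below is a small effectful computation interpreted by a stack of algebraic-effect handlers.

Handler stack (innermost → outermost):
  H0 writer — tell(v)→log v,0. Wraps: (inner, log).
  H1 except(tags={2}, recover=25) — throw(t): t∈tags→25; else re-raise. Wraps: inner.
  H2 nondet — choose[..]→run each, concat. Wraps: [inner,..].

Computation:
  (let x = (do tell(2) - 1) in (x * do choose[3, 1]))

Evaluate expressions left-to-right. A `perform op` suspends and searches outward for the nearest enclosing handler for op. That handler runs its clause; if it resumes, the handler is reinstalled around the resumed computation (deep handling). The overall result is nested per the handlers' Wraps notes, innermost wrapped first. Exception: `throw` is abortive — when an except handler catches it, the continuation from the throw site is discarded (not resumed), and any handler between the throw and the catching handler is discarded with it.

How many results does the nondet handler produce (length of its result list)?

Answer: 2

Evaluation trace:
tell(2) @ H0 ⇒ log+=2
choose[3, 1] @ H2
  branch[0] choose=3:
    H0 returns (-3, (2))
    H1 returns (-3, (2))
    H2 returns [(-3, (2))]
  branch[1] choose=1:
    H0 returns (-1, (2))
    H1 returns (-1, (2))
    H2 returns [(-1, (2))]
= [(-3, (2)), (-1, (2))]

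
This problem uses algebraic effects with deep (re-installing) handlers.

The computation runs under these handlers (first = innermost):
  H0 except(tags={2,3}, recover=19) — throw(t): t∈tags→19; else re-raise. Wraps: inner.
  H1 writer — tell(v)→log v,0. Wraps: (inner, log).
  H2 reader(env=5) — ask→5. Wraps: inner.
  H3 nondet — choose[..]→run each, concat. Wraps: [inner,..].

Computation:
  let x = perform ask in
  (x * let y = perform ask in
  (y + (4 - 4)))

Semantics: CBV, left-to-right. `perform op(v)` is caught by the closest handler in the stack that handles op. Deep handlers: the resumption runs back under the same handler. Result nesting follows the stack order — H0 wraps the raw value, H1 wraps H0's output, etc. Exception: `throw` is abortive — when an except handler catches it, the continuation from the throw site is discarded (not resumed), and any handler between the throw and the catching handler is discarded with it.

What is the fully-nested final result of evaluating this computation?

Answer: [(25, ())]

Evaluation trace:
ask @ H2 ⇒ 5
ask @ H2 ⇒ 5
H0 returns 25
H1 returns (25, ())
H2 returns (25, ())
H3 returns [(25, ())]
= [(25, ())]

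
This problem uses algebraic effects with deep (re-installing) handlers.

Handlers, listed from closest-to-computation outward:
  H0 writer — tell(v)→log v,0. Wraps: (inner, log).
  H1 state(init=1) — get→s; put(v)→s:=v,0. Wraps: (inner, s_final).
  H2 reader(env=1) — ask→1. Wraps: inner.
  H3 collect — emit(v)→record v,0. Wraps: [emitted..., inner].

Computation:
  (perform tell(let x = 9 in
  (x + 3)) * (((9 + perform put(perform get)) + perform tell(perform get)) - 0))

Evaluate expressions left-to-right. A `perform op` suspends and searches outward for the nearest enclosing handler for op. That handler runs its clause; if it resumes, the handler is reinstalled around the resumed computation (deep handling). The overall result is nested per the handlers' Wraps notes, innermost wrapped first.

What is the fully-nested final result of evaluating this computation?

Evaluation trace:
tell(12) @ H0 ⇒ log+=12
get @ H1 ⇒ 1
put(1) @ H1 ⇒ s:=1
get @ H1 ⇒ 1
tell(1) @ H0 ⇒ log+=1
H0 returns (0, (12, 1))
H1 returns ((0, (12, 1)), 1)
H2 returns ((0, (12, 1)), 1)
H3 returns [((0, (12, 1)), 1)]
= [((0, (12, 1)), 1)]

Answer: [((0, (12, 1)), 1)]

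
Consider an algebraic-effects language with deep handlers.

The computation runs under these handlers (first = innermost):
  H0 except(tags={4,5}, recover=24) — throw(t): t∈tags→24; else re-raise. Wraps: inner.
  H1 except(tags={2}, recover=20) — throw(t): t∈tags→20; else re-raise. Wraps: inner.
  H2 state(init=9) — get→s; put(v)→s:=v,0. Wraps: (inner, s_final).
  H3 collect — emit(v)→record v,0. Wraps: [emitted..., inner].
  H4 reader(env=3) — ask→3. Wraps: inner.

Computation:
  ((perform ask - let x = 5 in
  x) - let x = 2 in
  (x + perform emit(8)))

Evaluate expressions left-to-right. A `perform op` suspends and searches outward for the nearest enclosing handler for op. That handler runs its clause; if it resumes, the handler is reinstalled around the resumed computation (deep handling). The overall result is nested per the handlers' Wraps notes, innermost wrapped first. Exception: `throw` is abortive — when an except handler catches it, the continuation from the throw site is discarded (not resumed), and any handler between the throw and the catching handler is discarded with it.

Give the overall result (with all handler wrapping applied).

Evaluation trace:
ask @ H4 ⇒ 3
emit(8) @ H3 ⇒ out+=8
H0 returns -4
H1 returns -4
H2 returns (-4, 9)
H3 returns [8, (-4, 9)]
H4 returns [8, (-4, 9)]
= [8, (-4, 9)]

Answer: [8, (-4, 9)]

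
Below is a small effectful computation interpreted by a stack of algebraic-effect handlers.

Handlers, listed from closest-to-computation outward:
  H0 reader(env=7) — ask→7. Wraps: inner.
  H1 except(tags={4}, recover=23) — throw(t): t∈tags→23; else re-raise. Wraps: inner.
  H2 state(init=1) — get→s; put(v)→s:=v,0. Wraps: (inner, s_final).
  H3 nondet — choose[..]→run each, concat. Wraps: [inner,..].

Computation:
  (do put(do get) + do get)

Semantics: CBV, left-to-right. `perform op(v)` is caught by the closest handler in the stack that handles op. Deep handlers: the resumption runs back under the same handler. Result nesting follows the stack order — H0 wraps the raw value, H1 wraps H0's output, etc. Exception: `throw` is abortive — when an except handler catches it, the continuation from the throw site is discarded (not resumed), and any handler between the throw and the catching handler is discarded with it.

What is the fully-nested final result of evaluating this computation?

Answer: [(1, 1)]

Working:
get @ H2 ⇒ 1
put(1) @ H2 ⇒ s:=1
get @ H2 ⇒ 1
H0 returns 1
H1 returns 1
H2 returns (1, 1)
H3 returns [(1, 1)]
= [(1, 1)]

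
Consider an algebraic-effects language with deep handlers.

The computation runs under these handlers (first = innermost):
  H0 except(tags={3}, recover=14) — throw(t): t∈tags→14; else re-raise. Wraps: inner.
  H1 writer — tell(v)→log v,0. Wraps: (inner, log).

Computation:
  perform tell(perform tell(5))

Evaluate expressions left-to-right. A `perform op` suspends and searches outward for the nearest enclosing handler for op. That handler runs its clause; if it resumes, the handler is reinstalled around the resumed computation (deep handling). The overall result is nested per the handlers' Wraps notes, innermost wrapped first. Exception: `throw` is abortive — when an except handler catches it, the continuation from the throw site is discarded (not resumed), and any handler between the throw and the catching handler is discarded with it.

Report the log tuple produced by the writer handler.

Working:
tell(5) @ H1 ⇒ log+=5
tell(0) @ H1 ⇒ log+=0
H0 returns 0
H1 returns (0, (5, 0))
= (0, (5, 0))

Answer: (5, 0)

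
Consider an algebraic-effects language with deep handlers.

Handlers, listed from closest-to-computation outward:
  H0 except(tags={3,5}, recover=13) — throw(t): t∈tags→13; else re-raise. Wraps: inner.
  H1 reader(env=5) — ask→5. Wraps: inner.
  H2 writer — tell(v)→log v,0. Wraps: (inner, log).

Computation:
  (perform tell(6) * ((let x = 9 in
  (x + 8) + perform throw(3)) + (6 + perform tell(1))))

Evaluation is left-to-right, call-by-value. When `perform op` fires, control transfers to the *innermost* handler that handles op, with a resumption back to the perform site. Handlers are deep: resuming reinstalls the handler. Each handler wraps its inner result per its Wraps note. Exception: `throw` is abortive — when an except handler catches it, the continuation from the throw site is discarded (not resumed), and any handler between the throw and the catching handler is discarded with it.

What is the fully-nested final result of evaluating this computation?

Answer: (13, (6))

Step-by-step:
tell(6) @ H2 ⇒ log+=6
throw(3) @ H0 caught ⇒ 13
H1 returns 13
H2 returns (13, (6))
= (13, (6))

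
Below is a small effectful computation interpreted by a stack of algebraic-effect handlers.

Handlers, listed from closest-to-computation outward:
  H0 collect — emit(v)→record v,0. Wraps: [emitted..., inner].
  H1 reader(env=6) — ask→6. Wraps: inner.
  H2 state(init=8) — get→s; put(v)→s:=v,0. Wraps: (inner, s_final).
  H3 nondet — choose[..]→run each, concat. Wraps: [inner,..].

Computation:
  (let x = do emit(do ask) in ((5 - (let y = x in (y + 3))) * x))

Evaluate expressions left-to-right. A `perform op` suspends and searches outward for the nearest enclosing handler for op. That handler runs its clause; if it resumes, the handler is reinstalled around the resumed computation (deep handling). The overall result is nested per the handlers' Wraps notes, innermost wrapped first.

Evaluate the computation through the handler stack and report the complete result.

Step-by-step:
ask @ H1 ⇒ 6
emit(6) @ H0 ⇒ out+=6
H0 returns [6, 0]
H1 returns [6, 0]
H2 returns ([6, 0], 8)
H3 returns [([6, 0], 8)]
= [([6, 0], 8)]

Answer: [([6, 0], 8)]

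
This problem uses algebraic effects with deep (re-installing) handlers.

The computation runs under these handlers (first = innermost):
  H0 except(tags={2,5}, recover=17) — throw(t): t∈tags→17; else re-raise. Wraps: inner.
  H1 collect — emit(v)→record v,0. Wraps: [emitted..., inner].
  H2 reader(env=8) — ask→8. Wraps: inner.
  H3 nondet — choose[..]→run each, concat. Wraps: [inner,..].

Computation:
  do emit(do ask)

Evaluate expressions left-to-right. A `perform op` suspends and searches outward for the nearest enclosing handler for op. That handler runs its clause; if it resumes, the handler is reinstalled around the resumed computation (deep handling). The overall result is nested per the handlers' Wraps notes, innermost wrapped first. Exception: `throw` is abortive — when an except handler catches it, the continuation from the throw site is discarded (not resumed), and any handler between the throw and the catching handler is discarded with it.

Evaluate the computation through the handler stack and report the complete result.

Step-by-step:
ask @ H2 ⇒ 8
emit(8) @ H1 ⇒ out+=8
H0 returns 0
H1 returns [8, 0]
H2 returns [8, 0]
H3 returns [[8, 0]]
= [[8, 0]]

Answer: [[8, 0]]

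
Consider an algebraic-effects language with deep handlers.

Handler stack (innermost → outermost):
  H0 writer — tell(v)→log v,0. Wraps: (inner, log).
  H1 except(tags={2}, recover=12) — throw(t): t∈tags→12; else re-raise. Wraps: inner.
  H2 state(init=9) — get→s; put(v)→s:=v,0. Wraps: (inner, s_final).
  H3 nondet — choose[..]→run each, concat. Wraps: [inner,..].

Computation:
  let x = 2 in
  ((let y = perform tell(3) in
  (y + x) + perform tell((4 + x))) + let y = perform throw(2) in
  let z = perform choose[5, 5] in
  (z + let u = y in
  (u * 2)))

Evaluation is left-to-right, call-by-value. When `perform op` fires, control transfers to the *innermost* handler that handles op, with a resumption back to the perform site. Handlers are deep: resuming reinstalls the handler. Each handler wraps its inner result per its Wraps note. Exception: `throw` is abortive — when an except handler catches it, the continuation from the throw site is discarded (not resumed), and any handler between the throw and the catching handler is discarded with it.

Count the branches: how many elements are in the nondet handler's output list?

Answer: 1

Evaluation trace:
tell(3) @ H0 ⇒ log+=3
tell(6) @ H0 ⇒ log+=6
throw(2) @ H1 caught ⇒ 12
H2 returns (12, 9)
H3 returns [(12, 9)]
= [(12, 9)]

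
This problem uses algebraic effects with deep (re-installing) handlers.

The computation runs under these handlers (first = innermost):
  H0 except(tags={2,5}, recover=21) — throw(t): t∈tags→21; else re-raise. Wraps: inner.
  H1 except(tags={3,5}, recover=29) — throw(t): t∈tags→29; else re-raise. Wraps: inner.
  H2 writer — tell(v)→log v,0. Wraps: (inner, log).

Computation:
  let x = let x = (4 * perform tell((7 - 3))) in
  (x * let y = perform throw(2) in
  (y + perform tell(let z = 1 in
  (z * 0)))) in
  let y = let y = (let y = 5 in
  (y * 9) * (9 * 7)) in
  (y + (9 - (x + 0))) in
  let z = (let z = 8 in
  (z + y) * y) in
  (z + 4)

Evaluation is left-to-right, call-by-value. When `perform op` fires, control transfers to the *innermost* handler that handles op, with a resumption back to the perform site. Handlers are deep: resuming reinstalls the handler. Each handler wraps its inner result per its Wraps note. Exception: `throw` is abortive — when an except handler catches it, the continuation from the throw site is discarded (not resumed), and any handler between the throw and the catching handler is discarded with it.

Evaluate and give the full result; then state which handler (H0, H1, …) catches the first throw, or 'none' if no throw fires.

Answer: (21, (4)) ; first throw caught by: H0

Evaluation trace:
tell(4) @ H2 ⇒ log+=4
throw(2) @ H0 caught ⇒ 21
H1 returns 21
H2 returns (21, (4))
= (21, (4))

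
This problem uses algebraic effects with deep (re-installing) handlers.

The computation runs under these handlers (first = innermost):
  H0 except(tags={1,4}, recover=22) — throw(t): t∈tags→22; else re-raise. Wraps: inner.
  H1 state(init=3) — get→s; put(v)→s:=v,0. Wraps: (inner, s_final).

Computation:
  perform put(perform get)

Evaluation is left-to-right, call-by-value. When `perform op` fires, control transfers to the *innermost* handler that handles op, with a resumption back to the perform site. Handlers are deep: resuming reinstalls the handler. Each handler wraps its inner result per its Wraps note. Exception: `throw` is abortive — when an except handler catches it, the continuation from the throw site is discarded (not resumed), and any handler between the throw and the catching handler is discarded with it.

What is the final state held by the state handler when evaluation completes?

Working:
get @ H1 ⇒ 3
put(3) @ H1 ⇒ s:=3
H0 returns 0
H1 returns (0, 3)
= (0, 3)

Answer: 3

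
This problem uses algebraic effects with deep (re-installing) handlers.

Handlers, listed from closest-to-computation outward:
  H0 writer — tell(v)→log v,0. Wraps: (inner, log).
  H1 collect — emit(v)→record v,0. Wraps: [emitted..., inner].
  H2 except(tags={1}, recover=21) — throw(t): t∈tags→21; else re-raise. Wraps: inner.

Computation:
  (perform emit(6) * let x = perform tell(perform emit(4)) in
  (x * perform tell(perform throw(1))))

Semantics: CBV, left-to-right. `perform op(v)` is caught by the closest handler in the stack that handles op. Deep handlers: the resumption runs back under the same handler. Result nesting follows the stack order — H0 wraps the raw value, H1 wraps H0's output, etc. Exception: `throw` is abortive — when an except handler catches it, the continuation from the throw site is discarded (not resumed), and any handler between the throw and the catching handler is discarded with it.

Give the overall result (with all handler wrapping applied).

Answer: 21

Step-by-step:
emit(6) @ H1 ⇒ out+=6
emit(4) @ H1 ⇒ out+=4
tell(0) @ H0 ⇒ log+=0
throw(1) @ H2 caught ⇒ 21
= 21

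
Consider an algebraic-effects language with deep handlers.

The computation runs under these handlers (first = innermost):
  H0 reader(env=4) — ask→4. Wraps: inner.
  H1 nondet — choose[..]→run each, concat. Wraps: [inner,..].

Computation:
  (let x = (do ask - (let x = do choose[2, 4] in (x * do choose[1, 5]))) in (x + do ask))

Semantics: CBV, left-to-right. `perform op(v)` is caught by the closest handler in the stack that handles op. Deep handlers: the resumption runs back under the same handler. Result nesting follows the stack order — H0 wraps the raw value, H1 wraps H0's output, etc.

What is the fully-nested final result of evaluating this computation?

Working:
ask @ H0 ⇒ 4
choose[2, 4] @ H1
  branch[0] choose=2:
    choose[1, 5] @ H1
      branch[0] choose=1:
        ask @ H0 ⇒ 4
        H0 returns 6
        H1 returns [6]
      branch[1] choose=5:
        ask @ H0 ⇒ 4
        H0 returns -2
        H1 returns [-2]
  branch[1] choose=4:
    choose[1, 5] @ H1
      branch[0] choose=1:
        ask @ H0 ⇒ 4
        H0 returns 4
        H1 returns [4]
      branch[1] choose=5:
        ask @ H0 ⇒ 4
        H0 returns -12
        H1 returns [-12]
= [6, -2, 4, -12]

Answer: [6, -2, 4, -12]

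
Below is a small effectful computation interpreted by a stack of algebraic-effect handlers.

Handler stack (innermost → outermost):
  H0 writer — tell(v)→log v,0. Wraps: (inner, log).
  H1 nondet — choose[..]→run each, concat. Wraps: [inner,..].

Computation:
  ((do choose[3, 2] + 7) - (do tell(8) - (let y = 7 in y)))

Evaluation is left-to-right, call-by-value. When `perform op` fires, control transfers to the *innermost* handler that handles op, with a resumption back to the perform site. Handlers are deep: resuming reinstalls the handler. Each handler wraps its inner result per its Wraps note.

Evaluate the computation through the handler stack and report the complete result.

Answer: [(17, (8)), (16, (8))]

Working:
choose[3, 2] @ H1
  branch[0] choose=3:
    tell(8) @ H0 ⇒ log+=8
    H0 returns (17, (8))
    H1 returns [(17, (8))]
  branch[1] choose=2:
    tell(8) @ H0 ⇒ log+=8
    H0 returns (16, (8))
    H1 returns [(16, (8))]
= [(17, (8)), (16, (8))]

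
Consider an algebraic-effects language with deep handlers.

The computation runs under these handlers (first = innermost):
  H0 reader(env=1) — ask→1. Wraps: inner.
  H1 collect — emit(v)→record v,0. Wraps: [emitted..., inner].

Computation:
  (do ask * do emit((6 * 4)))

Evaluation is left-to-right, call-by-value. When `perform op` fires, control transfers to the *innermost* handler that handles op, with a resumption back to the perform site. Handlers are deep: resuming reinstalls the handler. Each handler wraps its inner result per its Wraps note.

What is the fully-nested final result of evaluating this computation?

Answer: [24, 0]

Step-by-step:
ask @ H0 ⇒ 1
emit(24) @ H1 ⇒ out+=24
H0 returns 0
H1 returns [24, 0]
= [24, 0]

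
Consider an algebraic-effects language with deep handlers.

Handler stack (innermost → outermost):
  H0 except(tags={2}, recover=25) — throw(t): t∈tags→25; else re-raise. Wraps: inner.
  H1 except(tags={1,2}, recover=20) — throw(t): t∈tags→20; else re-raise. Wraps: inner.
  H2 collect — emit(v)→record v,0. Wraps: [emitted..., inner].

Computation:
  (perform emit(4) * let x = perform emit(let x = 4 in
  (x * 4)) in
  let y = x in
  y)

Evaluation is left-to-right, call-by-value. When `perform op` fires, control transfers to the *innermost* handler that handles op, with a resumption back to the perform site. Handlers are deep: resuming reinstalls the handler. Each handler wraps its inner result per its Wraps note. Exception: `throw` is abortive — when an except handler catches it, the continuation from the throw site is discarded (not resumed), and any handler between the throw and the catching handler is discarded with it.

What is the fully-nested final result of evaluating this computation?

Answer: [4, 16, 0]

Evaluation trace:
emit(4) @ H2 ⇒ out+=4
emit(16) @ H2 ⇒ out+=16
H0 returns 0
H1 returns 0
H2 returns [4, 16, 0]
= [4, 16, 0]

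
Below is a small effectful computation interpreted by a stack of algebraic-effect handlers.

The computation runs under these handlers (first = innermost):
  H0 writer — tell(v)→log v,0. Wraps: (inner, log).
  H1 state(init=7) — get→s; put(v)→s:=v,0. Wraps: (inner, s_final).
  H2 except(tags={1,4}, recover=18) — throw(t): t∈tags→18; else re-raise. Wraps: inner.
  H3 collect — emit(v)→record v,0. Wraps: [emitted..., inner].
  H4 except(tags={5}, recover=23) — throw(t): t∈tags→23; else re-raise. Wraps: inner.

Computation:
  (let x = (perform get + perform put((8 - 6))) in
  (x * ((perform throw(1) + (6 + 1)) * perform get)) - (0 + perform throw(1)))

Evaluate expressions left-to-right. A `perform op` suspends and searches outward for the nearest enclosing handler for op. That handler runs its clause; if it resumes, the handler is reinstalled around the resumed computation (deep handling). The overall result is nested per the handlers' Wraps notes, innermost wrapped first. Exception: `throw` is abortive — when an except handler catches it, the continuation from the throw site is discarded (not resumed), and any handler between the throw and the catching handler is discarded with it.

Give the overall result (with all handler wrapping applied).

Step-by-step:
get @ H1 ⇒ 7
put(2) @ H1 ⇒ s:=2
throw(1) @ H2 caught ⇒ 18
H3 returns [18]
H4 returns [18]
= [18]

Answer: [18]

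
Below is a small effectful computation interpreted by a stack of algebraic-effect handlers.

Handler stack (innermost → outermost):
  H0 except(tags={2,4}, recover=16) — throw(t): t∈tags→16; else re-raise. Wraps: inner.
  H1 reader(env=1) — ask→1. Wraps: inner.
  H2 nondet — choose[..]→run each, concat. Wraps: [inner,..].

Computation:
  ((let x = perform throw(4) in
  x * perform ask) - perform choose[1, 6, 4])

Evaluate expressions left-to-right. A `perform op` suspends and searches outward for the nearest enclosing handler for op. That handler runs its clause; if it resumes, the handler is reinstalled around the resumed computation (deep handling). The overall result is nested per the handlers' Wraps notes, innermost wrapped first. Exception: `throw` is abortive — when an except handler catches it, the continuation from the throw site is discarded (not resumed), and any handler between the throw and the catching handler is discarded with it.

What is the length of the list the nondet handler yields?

Step-by-step:
throw(4) @ H0 caught ⇒ 16
H1 returns 16
H2 returns [16]
= [16]

Answer: 1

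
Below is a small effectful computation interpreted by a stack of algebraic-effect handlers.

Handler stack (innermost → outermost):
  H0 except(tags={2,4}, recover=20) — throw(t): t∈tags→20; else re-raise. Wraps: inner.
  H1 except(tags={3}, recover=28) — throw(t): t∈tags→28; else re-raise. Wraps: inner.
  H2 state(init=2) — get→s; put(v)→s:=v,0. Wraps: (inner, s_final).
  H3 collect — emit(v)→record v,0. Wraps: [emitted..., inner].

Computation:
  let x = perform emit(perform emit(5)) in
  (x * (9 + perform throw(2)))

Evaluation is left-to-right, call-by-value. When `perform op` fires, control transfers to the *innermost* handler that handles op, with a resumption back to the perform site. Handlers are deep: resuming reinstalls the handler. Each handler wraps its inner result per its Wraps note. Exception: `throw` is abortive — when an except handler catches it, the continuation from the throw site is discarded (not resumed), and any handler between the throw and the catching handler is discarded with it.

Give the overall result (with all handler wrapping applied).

Answer: [5, 0, (20, 2)]

Working:
emit(5) @ H3 ⇒ out+=5
emit(0) @ H3 ⇒ out+=0
throw(2) @ H0 caught ⇒ 20
H1 returns 20
H2 returns (20, 2)
H3 returns [5, 0, (20, 2)]
= [5, 0, (20, 2)]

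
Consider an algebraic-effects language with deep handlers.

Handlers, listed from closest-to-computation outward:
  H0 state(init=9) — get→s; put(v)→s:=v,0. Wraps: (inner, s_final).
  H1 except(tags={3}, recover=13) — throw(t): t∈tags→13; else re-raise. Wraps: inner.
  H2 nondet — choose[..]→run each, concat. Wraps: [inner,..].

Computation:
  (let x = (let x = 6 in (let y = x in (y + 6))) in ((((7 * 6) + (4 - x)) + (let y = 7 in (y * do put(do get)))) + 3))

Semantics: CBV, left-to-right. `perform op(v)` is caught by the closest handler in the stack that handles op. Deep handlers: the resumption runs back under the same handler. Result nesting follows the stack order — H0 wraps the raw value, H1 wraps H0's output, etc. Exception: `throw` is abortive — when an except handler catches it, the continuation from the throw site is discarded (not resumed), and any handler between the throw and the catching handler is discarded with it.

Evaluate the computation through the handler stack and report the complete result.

Answer: [(37, 9)]

Working:
get @ H0 ⇒ 9
put(9) @ H0 ⇒ s:=9
H0 returns (37, 9)
H1 returns (37, 9)
H2 returns [(37, 9)]
= [(37, 9)]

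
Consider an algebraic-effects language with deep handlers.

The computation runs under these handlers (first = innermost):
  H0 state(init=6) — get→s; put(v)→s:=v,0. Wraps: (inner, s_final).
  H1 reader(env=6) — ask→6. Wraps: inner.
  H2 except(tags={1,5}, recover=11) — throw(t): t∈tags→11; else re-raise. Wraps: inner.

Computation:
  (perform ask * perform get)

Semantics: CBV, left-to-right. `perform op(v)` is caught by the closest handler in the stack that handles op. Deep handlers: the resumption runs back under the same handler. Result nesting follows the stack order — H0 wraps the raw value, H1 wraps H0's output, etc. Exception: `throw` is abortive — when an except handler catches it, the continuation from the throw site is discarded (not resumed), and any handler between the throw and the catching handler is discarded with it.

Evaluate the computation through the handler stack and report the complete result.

Answer: (36, 6)

Step-by-step:
ask @ H1 ⇒ 6
get @ H0 ⇒ 6
H0 returns (36, 6)
H1 returns (36, 6)
H2 returns (36, 6)
= (36, 6)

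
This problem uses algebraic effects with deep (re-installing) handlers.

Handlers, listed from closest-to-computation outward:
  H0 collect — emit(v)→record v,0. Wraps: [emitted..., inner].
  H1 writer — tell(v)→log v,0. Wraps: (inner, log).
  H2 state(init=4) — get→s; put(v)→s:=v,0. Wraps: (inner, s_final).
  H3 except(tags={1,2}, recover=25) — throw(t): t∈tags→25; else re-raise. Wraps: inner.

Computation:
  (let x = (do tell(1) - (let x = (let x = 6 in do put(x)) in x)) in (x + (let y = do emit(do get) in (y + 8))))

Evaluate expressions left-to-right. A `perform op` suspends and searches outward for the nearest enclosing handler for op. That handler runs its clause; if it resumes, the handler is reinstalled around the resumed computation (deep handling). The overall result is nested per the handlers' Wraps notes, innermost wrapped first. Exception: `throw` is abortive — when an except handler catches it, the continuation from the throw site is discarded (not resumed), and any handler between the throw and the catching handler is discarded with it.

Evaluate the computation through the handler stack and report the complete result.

Step-by-step:
tell(1) @ H1 ⇒ log+=1
put(6) @ H2 ⇒ s:=6
get @ H2 ⇒ 6
emit(6) @ H0 ⇒ out+=6
H0 returns [6, 8]
H1 returns ([6, 8], (1))
H2 returns (([6, 8], (1)), 6)
H3 returns (([6, 8], (1)), 6)
= (([6, 8], (1)), 6)

Answer: (([6, 8], (1)), 6)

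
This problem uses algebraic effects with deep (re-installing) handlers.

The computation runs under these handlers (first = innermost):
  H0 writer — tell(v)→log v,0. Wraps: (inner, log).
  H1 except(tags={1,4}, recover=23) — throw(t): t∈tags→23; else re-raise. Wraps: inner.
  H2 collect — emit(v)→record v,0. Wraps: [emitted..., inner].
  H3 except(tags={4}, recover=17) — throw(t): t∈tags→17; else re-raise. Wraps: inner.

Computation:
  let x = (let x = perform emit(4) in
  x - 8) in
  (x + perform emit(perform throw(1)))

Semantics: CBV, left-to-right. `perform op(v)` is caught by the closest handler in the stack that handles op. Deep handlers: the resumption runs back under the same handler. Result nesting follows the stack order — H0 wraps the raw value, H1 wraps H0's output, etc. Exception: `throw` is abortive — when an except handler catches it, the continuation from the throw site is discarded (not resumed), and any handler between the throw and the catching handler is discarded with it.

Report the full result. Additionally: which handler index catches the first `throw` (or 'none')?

Answer: [4, 23] ; first throw caught by: H1

Working:
emit(4) @ H2 ⇒ out+=4
throw(1) @ H1 caught ⇒ 23
H2 returns [4, 23]
H3 returns [4, 23]
= [4, 23]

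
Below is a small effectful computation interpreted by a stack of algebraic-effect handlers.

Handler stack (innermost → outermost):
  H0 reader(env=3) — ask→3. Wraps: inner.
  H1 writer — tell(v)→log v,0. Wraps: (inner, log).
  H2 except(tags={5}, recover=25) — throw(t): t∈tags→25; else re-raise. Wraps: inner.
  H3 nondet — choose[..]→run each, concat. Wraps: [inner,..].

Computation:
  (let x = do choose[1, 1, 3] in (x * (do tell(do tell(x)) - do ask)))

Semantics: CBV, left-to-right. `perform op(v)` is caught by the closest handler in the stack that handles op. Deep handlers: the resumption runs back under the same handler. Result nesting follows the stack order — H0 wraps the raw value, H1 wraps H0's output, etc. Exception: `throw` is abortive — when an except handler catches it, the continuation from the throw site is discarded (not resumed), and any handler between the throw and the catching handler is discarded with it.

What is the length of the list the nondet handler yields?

Answer: 3

Evaluation trace:
choose[1, 1, 3] @ H3
  branch[0] choose=1:
    tell(1) @ H1 ⇒ log+=1
    tell(0) @ H1 ⇒ log+=0
    ask @ H0 ⇒ 3
    H0 returns -3
    H1 returns (-3, (1, 0))
    H2 returns (-3, (1, 0))
    H3 returns [(-3, (1, 0))]
  branch[1] choose=1:
    tell(1) @ H1 ⇒ log+=1
    tell(0) @ H1 ⇒ log+=0
    ask @ H0 ⇒ 3
    H0 returns -3
    H1 returns (-3, (1, 0))
    H2 returns (-3, (1, 0))
    H3 returns [(-3, (1, 0))]
  branch[2] choose=3:
    tell(3) @ H1 ⇒ log+=3
    tell(0) @ H1 ⇒ log+=0
    ask @ H0 ⇒ 3
    H0 returns -9
    H1 returns (-9, (3, 0))
    H2 returns (-9, (3, 0))
    H3 returns [(-9, (3, 0))]
= [(-3, (1, 0)), (-3, (1, 0)), (-9, (3, 0))]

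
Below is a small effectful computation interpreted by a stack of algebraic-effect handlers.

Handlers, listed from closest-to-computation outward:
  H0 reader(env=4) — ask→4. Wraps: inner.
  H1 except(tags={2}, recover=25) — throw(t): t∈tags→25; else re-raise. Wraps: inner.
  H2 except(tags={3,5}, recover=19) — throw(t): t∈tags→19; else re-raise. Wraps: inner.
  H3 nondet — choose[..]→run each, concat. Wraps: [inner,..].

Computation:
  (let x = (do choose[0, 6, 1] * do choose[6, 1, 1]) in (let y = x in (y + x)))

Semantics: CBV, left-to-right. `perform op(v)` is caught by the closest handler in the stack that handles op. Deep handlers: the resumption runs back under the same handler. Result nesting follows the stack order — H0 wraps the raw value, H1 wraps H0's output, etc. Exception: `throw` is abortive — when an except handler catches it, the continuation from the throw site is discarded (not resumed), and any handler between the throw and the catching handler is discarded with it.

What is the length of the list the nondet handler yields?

Answer: 9

Working:
choose[0, 6, 1] @ H3
  branch[0] choose=0:
    choose[6, 1, 1] @ H3
      branch[0] choose=6:
        H0 returns 0
        H1 returns 0
        H2 returns 0
        H3 returns [0]
      branch[1] choose=1:
        H0 returns 0
        H1 returns 0
        H2 returns 0
        H3 returns [0]
      branch[2] choose=1:
        H0 returns 0
        H1 returns 0
        H2 returns 0
        H3 returns [0]
  branch[1] choose=6:
    choose[6, 1, 1] @ H3
      branch[0] choose=6:
        H0 returns 72
        H1 returns 72
        H2 returns 72
        H3 returns [72]
      branch[1] choose=1:
        H0 returns 12
        H1 returns 12
        H2 returns 12
        H3 returns [12]
      branch[2] choose=1:
        H0 returns 12
        H1 returns 12
        H2 returns 12
        H3 returns [12]
  branch[2] choose=1:
    choose[6, 1, 1] @ H3
      branch[0] choose=6:
        H0 returns 12
        H1 returns 12
        H2 returns 12
        H3 returns [12]
      branch[1] choose=1:
        H0 returns 2
        H1 returns 2
        H2 returns 2
        H3 returns [2]
      branch[2] choose=1:
        H0 returns 2
        H1 returns 2
        H2 returns 2
        H3 returns [2]
= [0, 0, 0, 72, 12, 12, 12, 2, 2]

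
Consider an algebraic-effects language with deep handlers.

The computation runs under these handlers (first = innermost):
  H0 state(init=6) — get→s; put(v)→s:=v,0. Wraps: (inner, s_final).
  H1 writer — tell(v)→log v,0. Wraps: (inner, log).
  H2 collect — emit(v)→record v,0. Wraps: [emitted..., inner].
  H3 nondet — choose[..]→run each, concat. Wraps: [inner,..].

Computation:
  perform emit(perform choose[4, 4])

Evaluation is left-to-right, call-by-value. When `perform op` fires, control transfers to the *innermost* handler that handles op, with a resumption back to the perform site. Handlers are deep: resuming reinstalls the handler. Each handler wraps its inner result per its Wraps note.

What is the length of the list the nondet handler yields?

Step-by-step:
choose[4, 4] @ H3
  branch[0] choose=4:
    emit(4) @ H2 ⇒ out+=4
    H0 returns (0, 6)
    H1 returns ((0, 6), ())
    H2 returns [4, ((0, 6), ())]
    H3 returns [[4, ((0, 6), ())]]
  branch[1] choose=4:
    emit(4) @ H2 ⇒ out+=4
    H0 returns (0, 6)
    H1 returns ((0, 6), ())
    H2 returns [4, ((0, 6), ())]
    H3 returns [[4, ((0, 6), ())]]
= [[4, ((0, 6), ())], [4, ((0, 6), ())]]

Answer: 2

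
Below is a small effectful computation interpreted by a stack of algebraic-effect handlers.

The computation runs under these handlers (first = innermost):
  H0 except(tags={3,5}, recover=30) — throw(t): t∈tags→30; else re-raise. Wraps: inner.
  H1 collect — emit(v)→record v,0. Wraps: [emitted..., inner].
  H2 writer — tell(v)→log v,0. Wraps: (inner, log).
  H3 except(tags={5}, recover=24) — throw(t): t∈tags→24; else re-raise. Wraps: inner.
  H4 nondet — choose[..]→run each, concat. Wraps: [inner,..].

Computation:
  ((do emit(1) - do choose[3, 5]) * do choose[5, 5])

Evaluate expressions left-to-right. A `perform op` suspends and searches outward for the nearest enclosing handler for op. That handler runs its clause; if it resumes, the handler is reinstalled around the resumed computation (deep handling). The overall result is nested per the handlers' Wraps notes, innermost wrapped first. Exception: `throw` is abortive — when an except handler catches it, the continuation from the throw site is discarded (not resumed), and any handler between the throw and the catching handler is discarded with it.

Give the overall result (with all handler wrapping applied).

Answer: [([1, -15], ()), ([1, -15], ()), ([1, -25], ()), ([1, -25], ())]

Step-by-step:
emit(1) @ H1 ⇒ out+=1
choose[3, 5] @ H4
  branch[0] choose=3:
    choose[5, 5] @ H4
      branch[0] choose=5:
        H0 returns -15
        H1 returns [1, -15]
        H2 returns ([1, -15], ())
        H3 returns ([1, -15], ())
        H4 returns [([1, -15], ())]
      branch[1] choose=5:
        H0 returns -15
        H1 returns [1, -15]
        H2 returns ([1, -15], ())
        H3 returns ([1, -15], ())
        H4 returns [([1, -15], ())]
  branch[1] choose=5:
    choose[5, 5] @ H4
      branch[0] choose=5:
        H0 returns -25
        H1 returns [1, -25]
        H2 returns ([1, -25], ())
        H3 returns ([1, -25], ())
        H4 returns [([1, -25], ())]
      branch[1] choose=5:
        H0 returns -25
        H1 returns [1, -25]
        H2 returns ([1, -25], ())
        H3 returns ([1, -25], ())
        H4 returns [([1, -25], ())]
= [([1, -15], ()), ([1, -15], ()), ([1, -25], ()), ([1, -25], ())]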